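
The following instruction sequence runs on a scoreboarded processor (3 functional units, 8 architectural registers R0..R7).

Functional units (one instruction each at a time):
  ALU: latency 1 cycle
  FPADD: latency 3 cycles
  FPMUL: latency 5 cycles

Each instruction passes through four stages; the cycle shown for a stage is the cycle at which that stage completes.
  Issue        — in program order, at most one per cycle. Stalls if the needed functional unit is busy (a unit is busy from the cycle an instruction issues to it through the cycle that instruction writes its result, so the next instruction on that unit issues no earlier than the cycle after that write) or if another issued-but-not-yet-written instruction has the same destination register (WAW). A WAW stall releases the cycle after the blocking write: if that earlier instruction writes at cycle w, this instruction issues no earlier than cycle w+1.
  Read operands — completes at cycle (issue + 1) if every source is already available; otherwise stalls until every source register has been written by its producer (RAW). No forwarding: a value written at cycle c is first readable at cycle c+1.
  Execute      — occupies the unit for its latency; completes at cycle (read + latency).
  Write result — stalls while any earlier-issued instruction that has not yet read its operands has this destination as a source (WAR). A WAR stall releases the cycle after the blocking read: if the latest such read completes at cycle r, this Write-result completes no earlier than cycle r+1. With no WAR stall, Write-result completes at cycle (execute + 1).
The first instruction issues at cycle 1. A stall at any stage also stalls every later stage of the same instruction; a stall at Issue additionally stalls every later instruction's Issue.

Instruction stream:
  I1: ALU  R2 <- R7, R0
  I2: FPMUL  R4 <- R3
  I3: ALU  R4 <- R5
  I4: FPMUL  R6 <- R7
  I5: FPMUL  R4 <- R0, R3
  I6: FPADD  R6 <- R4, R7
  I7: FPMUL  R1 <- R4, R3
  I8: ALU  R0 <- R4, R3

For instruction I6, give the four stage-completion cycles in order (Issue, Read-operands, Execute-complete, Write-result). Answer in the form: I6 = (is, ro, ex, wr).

I1  is:1  ro:2  ex:3  wr:4
I2  is:2  ro:3  ex:8  wr:9
I3  is:10  ro:11  ex:12  wr:13  — WAW R4: wait I2 write@9
I4  is:11  ro:12  ex:17  wr:18
I5  is:19  ro:20  ex:25  wr:26  — struct: FPMUL busy until I4 writes@18
I6  is:20  ro:27  ex:30  wr:31  — RAW R4: wait I5 write@26
I7  is:27  ro:28  ex:33  wr:34  — struct: FPMUL busy until I5 writes@26
I8  is:28  ro:29  ex:30  wr:31

I6 = (20, 27, 30, 31)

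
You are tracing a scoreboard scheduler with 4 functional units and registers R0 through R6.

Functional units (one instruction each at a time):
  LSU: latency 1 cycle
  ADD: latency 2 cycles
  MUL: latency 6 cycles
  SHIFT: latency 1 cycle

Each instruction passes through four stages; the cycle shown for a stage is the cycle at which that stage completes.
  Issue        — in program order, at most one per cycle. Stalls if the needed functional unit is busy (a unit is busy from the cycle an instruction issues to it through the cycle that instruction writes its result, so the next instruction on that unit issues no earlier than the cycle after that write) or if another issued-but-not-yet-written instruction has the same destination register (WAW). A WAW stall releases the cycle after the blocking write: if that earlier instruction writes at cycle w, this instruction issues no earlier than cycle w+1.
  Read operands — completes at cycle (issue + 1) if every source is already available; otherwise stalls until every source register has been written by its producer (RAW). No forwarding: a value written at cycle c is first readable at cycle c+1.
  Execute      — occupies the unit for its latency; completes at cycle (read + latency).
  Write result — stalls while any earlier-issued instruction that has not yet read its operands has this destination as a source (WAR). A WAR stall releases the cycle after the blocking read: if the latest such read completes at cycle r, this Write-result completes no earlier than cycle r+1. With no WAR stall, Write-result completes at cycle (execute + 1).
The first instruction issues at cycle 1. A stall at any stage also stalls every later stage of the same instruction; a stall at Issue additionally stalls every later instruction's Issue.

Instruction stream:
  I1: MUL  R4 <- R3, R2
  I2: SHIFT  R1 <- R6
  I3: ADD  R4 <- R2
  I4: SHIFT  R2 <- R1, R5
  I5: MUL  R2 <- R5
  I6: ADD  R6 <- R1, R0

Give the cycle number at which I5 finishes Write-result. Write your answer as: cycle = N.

c1: issue I1 (MUL)
c2: I1 read-ops | issue I2 (SHIFT)
c3: I2 read-ops
c4: I2 finished on SHIFT
c5: I2→R1
c8: I1 finished on MUL
c9: I1→R4
c10: issue I3 (ADD)
c11: I3 read-ops | issue I4 (SHIFT)
c12: I4 read-ops
c13: I3 finished on ADD | I4 finished on SHIFT
c14: I3→R4 | I4→R2
c15: issue I5 (MUL)
c16: I5 read-ops | issue I6 (ADD)
c17: I6 read-ops
c19: I6 finished on ADD
c20: I6→R6
c22: I5 finished on MUL
c23: I5→R2

cycle = 23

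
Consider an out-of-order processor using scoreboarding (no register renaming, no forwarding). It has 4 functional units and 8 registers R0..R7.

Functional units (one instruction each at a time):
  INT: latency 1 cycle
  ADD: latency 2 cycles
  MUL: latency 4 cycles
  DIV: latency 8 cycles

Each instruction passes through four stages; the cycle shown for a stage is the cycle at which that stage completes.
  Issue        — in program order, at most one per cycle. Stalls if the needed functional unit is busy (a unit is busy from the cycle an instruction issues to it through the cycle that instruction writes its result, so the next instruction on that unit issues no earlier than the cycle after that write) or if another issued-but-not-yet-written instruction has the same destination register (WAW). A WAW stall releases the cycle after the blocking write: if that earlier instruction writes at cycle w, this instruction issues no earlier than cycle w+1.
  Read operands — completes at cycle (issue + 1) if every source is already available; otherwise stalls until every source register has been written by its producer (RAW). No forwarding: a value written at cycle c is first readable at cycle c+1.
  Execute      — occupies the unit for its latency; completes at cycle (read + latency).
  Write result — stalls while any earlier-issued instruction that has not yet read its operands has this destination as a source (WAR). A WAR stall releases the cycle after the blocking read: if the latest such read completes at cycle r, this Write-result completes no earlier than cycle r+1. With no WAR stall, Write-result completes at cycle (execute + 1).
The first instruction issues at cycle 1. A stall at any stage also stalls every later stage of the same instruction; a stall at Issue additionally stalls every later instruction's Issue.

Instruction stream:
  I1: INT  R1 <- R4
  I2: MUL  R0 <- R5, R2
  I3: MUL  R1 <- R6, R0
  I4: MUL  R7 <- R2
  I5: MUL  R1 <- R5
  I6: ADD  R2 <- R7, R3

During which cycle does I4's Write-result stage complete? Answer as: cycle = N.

c1: I1 dispatched to INT
c2: I1 operands ready; I2 dispatched to MUL
c3: I1 complete; I2 operands ready
c4: R1←I1
c7: I2 complete
c8: R0←I2
c9: I3 dispatched to MUL
c10: I3 operands ready
c14: I3 complete
c15: R1←I3
c16: I4 dispatched to MUL
c17: I4 operands ready
c21: I4 complete
c22: R7←I4
c23: I5 dispatched to MUL
c24: I5 operands ready; I6 dispatched to ADD
c25: I6 operands ready
c27: I6 complete
c28: I5 complete; R2←I6
c29: R1←I5

cycle = 22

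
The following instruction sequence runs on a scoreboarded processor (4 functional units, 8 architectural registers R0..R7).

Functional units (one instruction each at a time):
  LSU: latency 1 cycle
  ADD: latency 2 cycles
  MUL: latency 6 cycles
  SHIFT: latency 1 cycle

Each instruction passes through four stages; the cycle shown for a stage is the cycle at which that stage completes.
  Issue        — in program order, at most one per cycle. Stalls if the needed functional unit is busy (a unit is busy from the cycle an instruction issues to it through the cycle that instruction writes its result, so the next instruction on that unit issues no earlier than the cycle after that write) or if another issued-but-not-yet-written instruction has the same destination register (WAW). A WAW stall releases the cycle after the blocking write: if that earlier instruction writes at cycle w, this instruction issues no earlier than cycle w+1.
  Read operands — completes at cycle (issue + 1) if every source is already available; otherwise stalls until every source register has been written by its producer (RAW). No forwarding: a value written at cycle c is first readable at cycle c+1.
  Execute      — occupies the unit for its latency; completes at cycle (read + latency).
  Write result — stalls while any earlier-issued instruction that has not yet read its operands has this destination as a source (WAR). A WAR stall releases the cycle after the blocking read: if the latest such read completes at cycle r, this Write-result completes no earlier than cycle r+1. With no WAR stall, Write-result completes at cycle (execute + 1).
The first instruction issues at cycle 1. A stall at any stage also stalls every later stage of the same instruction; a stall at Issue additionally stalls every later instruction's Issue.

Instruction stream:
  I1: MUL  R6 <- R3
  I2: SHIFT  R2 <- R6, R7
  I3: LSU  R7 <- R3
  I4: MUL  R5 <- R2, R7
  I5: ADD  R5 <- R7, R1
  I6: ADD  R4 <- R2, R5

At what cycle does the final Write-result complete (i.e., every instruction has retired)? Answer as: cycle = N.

cycle = 30

[1] I1→MUL
[2] I1 RO, I2→SHIFT
[3] I3→LSU
[4] I3 RO
[5] I3 EX
[8] I1 EX
[9] I1 WR R6
[10] I2 RO, I4→MUL
[11] I2 EX, I3 WR R7
[12] I2 WR R2
[13] I4 RO
[19] I4 EX
[20] I4 WR R5
[21] I5→ADD
[22] I5 RO
[24] I5 EX
[25] I5 WR R5
[26] I6→ADD
[27] I6 RO
[29] I6 EX
[30] I6 WR R4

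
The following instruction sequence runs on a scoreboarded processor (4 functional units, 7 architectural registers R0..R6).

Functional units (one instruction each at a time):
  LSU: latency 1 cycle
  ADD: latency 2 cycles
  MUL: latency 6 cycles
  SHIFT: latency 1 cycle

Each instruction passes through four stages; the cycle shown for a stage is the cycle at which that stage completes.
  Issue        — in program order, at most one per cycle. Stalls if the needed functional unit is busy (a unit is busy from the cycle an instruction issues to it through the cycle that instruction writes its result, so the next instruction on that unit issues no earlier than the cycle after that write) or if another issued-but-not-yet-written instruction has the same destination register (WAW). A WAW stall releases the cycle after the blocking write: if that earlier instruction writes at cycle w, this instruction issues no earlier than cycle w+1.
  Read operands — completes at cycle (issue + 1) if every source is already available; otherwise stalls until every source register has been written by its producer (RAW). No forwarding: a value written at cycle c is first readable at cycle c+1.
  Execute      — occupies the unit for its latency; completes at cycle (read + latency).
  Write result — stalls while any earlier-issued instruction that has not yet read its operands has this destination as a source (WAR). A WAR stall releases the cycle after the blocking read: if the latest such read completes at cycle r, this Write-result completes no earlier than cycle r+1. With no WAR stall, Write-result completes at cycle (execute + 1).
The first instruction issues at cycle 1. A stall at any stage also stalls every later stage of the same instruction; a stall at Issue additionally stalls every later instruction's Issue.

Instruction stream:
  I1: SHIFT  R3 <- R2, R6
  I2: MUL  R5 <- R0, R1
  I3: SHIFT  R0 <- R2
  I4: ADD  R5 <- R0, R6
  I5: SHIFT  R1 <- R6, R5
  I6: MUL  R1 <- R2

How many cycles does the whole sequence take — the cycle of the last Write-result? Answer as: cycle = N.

t=1  I1 dispatched to SHIFT
t=2  I1 operands ready | I2 dispatched to MUL
t=3  I1 complete | I2 operands ready
t=4  R3←I1
t=5  I3 dispatched to SHIFT
t=6  I3 operands ready
t=7  I3 complete
t=8  R0←I3
t=9  I2 complete
t=10  R5←I2
t=11  I4 dispatched to ADD
t=12  I4 operands ready | I5 dispatched to SHIFT
t=14  I4 complete
t=15  R5←I4
t=16  I5 operands ready
t=17  I5 complete
t=18  R1←I5
t=19  I6 dispatched to MUL
t=20  I6 operands ready
t=26  I6 complete
t=27  R1←I6

cycle = 27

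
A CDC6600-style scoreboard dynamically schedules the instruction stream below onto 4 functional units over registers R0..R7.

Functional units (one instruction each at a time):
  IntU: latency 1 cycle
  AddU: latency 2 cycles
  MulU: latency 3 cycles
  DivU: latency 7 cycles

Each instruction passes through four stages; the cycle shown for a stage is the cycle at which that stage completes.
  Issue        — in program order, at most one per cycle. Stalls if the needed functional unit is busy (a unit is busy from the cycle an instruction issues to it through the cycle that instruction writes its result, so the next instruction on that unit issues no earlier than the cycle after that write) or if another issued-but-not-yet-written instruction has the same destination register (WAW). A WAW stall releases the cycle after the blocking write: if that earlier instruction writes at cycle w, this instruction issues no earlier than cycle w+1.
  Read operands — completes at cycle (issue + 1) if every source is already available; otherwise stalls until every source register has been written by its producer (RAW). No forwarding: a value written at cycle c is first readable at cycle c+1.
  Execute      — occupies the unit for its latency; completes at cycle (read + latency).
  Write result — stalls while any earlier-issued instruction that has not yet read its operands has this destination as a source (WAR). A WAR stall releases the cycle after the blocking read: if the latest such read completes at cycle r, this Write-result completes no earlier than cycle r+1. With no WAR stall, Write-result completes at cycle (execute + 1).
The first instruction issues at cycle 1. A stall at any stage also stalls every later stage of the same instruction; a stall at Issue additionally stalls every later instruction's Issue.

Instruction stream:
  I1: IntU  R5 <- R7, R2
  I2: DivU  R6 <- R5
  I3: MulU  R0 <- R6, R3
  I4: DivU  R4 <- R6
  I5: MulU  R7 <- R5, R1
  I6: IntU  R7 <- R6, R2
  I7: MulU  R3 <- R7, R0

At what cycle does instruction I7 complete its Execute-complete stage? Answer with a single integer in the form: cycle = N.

cycle = 32

t=1  I1 issues→IntU
t=2  I1 reads, I2 issues→DivU
t=3  I1 exec-done, I3 issues→MulU
t=4  I1 writes R5
t=5  I2 reads
t=12  I2 exec-done
t=13  I2 writes R6
t=14  I3 reads, I4 issues→DivU
t=15  I4 reads
t=17  I3 exec-done
t=18  I3 writes R0
t=19  I5 issues→MulU
t=20  I5 reads
t=22  I4 exec-done
t=23  I4 writes R4, I5 exec-done
t=24  I5 writes R7
t=25  I6 issues→IntU
t=26  I6 reads, I7 issues→MulU
t=27  I6 exec-done
t=28  I6 writes R7
t=29  I7 reads
t=32  I7 exec-done
t=33  I7 writes R3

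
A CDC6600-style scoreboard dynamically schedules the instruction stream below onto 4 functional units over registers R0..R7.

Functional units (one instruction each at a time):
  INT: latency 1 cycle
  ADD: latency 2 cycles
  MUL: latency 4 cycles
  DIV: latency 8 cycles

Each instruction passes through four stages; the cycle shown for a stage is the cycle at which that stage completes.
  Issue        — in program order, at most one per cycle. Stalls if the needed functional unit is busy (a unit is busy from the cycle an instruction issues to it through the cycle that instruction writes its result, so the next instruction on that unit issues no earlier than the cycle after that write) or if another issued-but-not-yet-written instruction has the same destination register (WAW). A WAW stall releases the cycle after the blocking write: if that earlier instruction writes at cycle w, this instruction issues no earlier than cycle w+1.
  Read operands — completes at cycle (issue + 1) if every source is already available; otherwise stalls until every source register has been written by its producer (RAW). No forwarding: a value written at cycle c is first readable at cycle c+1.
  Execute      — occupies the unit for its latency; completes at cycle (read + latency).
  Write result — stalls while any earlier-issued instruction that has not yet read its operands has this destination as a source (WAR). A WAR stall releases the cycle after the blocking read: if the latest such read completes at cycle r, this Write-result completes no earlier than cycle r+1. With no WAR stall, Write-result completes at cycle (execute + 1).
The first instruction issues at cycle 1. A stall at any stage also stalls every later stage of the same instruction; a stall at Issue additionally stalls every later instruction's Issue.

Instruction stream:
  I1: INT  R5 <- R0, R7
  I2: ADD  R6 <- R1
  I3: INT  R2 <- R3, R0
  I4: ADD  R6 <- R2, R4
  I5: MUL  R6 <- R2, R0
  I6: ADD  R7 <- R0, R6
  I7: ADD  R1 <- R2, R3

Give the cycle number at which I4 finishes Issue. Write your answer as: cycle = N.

I1 -> (1, 2, 3, 4)
I2 -> (2, 3, 5, 6)
I3 -> (5, 6, 7, 8)  // struct: INT busy until I1 writes@4
I4 -> (7, 9, 11, 12)  // struct: ADD busy until I2 writes@6, RAW R2: wait I3 write@8
I5 -> (13, 14, 18, 19)  // WAW R6: wait I4 write@12
I6 -> (14, 20, 22, 23)  // RAW R6: wait I5 write@19
I7 -> (24, 25, 27, 28)  // struct: ADD busy until I6 writes@23

cycle = 7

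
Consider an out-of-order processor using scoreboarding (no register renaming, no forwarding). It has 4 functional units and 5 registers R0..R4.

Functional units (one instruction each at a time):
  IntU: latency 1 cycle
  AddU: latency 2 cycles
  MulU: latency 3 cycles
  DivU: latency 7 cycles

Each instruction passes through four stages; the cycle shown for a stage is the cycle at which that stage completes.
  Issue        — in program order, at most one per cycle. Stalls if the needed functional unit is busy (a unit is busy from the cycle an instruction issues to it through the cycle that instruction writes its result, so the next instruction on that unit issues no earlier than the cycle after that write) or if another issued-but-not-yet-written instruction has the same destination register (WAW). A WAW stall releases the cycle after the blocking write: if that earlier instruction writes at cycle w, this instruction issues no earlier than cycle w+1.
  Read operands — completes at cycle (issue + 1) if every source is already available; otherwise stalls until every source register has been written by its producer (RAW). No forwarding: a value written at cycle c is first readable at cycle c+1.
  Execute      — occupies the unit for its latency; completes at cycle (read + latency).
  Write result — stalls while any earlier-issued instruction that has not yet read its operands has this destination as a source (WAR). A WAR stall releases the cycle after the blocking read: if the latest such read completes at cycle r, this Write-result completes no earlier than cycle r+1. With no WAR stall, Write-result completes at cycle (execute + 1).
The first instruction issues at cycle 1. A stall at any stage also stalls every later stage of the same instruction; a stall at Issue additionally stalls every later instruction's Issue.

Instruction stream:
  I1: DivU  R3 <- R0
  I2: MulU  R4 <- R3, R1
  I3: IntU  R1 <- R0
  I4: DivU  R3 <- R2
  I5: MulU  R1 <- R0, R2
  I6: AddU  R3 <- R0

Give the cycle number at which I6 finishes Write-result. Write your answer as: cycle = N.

cycle = 25

I1  is:1  ro:2  ex:9  wr:10
I2  is:2  ro:11  ex:14  wr:15  — RAW R3: wait I1 write@10
I3  is:3  ro:4  ex:5  wr:12  — WAR R1: wait I2 read@11
I4  is:11  ro:12  ex:19  wr:20  — struct: DivU busy until I1 writes@10
I5  is:16  ro:17  ex:20  wr:21  — struct: MulU busy until I2 writes@15
I6  is:21  ro:22  ex:24  wr:25  — WAW R3: wait I4 write@20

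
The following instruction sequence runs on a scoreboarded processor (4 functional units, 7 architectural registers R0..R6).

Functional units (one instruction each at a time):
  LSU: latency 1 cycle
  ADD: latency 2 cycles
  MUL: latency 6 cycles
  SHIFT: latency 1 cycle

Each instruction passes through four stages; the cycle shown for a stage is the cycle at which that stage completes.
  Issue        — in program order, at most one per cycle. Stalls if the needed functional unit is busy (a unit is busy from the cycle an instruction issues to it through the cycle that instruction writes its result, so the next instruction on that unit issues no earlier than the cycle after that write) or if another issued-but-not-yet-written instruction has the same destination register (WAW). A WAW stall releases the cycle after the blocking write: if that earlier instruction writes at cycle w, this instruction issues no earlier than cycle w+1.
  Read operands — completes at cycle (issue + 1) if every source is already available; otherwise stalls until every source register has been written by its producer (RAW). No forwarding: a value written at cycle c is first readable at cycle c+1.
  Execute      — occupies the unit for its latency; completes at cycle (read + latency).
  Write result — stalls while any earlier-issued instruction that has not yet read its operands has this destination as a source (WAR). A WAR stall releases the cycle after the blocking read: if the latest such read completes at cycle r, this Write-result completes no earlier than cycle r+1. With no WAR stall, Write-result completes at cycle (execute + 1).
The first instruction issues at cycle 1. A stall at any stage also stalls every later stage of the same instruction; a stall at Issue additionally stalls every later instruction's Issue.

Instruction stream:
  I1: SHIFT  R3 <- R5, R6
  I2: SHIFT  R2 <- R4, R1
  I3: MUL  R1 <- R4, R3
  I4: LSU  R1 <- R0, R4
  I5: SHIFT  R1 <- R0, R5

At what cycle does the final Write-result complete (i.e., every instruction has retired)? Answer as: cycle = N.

I1: IS=1 RO=2 EX=3 WR=4
I2: IS=5 RO=6 EX=7 WR=8  [struct: SHIFT busy until I1 writes@4]
I3: IS=6 RO=7 EX=13 WR=14
I4: IS=15 RO=16 EX=17 WR=18  [WAW R1: wait I3 write@14]
I5: IS=19 RO=20 EX=21 WR=22  [WAW R1: wait I4 write@18]

cycle = 22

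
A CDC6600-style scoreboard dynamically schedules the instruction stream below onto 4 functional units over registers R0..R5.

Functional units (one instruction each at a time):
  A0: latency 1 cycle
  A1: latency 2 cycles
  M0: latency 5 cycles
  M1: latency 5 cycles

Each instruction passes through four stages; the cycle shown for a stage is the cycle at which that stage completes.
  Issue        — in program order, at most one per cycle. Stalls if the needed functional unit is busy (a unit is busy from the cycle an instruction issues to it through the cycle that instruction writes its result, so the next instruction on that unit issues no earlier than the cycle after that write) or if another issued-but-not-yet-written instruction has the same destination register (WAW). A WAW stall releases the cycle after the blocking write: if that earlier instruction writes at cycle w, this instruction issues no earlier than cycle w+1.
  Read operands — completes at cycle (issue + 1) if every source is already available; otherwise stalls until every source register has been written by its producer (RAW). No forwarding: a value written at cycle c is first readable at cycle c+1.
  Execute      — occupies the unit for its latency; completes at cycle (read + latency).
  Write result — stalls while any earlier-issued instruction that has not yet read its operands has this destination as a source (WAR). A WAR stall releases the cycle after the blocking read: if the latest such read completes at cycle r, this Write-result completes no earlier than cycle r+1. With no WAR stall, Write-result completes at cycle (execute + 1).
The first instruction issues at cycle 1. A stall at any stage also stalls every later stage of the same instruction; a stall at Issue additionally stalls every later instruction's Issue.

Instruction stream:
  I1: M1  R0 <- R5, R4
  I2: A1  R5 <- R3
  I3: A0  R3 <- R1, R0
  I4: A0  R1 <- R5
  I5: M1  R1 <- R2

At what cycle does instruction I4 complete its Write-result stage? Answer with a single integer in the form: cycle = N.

[1] issue I1 (M1)
[2] I1 read-ops · issue I2 (A1)
[3] I2 read-ops · issue I3 (A0)
[5] I2 finished on A1
[6] I2→R5
[7] I1 finished on M1
[8] I1→R0
[9] I3 read-ops
[10] I3 finished on A0
[11] I3→R3
[12] issue I4 (A0)
[13] I4 read-ops
[14] I4 finished on A0
[15] I4→R1
[16] issue I5 (M1)
[17] I5 read-ops
[22] I5 finished on M1
[23] I5→R1

cycle = 15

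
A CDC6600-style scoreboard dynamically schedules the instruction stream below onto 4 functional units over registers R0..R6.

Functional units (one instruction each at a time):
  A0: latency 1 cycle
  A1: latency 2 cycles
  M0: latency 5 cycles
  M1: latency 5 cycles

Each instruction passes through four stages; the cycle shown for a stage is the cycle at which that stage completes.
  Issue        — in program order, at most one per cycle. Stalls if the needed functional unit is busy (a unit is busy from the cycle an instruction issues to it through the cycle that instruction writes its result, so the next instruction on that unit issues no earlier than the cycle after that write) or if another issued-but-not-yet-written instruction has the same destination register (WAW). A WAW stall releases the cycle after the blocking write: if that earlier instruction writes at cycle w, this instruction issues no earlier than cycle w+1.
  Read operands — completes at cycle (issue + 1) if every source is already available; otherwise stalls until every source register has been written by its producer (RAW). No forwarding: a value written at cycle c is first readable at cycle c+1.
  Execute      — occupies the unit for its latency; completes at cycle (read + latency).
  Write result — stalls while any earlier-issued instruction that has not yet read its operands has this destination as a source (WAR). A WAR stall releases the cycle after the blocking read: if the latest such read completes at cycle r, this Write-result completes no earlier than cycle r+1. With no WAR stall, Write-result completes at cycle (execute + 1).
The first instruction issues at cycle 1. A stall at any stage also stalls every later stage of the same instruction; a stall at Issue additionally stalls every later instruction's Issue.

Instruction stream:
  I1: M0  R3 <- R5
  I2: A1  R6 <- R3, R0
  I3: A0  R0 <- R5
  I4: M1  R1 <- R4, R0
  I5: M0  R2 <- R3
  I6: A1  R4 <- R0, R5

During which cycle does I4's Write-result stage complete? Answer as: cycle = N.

I1  is:1  ro:2  ex:7  wr:8
I2  is:2  ro:9  ex:11  wr:12  — RAW R3: wait I1 write@8
I3  is:3  ro:4  ex:5  wr:10  — WAR R0: wait I2 read@9
I4  is:4  ro:11  ex:16  wr:17  — RAW R0: wait I3 write@10
I5  is:9  ro:10  ex:15  wr:16  — struct: M0 busy until I1 writes@8
I6  is:13  ro:14  ex:16  wr:17  — struct: A1 busy until I2 writes@12

cycle = 17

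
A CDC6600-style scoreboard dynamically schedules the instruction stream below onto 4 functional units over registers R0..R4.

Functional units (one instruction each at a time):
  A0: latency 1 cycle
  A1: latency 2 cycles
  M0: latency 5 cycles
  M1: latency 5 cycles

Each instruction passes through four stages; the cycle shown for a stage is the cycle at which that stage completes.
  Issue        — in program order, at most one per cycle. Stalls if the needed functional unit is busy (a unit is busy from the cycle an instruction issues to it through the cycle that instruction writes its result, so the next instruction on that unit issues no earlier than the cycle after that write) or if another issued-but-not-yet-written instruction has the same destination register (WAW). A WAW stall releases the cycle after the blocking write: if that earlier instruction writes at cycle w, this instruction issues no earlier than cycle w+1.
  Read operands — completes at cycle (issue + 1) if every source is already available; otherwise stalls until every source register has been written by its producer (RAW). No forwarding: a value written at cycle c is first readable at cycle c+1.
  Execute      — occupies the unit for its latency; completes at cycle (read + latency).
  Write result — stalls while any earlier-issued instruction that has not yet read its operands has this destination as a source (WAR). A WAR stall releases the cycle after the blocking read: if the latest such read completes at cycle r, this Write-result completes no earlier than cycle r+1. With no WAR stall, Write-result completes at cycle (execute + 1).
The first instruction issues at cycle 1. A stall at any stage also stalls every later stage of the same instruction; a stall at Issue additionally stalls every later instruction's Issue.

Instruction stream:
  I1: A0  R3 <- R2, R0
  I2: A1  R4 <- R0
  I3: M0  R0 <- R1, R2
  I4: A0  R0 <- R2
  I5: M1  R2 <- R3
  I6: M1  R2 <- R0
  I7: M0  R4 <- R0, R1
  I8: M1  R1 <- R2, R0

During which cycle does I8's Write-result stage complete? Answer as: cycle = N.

cycle = 35

[1] I1 issues→A0
[2] I1 reads | I2 issues→A1
[3] I1 exec-done | I2 reads | I3 issues→M0
[4] I1 writes R3 | I3 reads
[5] I2 exec-done
[6] I2 writes R4
[9] I3 exec-done
[10] I3 writes R0
[11] I4 issues→A0
[12] I4 reads | I5 issues→M1
[13] I4 exec-done | I5 reads
[14] I4 writes R0
[18] I5 exec-done
[19] I5 writes R2
[20] I6 issues→M1
[21] I6 reads | I7 issues→M0
[22] I7 reads
[26] I6 exec-done
[27] I6 writes R2 | I7 exec-done
[28] I7 writes R4 | I8 issues→M1
[29] I8 reads
[34] I8 exec-done
[35] I8 writes R1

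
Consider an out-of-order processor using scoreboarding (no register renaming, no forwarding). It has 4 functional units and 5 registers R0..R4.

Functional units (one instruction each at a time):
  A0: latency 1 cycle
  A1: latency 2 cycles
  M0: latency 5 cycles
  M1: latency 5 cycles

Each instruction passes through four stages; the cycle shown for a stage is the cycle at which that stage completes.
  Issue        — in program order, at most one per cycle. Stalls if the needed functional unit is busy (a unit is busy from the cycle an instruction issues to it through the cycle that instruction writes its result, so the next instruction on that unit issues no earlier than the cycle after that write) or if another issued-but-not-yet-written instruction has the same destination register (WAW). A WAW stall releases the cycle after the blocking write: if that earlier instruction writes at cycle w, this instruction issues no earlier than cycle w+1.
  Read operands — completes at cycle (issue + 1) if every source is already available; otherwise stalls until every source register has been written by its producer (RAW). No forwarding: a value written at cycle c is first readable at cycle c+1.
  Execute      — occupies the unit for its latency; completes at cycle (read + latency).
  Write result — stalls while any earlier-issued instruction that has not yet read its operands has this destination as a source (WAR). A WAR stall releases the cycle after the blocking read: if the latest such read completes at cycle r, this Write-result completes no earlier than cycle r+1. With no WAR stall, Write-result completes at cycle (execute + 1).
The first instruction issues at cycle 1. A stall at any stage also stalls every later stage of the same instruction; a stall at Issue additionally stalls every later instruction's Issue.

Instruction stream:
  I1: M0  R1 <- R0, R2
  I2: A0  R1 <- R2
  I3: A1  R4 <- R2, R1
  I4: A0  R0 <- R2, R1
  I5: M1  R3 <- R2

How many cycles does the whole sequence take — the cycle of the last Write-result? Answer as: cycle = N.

cycle = 21

  I1 | 1 | 2 | 7 | 8
  I2 | 9 | 10 | 11 | 12   WAW R1: wait I1 write@8
  I3 | 10 | 13 | 15 | 16   RAW R1: wait I2 write@12
  I4 | 13 | 14 | 15 | 16   struct: A0 busy until I2 writes@12
  I5 | 14 | 15 | 20 | 21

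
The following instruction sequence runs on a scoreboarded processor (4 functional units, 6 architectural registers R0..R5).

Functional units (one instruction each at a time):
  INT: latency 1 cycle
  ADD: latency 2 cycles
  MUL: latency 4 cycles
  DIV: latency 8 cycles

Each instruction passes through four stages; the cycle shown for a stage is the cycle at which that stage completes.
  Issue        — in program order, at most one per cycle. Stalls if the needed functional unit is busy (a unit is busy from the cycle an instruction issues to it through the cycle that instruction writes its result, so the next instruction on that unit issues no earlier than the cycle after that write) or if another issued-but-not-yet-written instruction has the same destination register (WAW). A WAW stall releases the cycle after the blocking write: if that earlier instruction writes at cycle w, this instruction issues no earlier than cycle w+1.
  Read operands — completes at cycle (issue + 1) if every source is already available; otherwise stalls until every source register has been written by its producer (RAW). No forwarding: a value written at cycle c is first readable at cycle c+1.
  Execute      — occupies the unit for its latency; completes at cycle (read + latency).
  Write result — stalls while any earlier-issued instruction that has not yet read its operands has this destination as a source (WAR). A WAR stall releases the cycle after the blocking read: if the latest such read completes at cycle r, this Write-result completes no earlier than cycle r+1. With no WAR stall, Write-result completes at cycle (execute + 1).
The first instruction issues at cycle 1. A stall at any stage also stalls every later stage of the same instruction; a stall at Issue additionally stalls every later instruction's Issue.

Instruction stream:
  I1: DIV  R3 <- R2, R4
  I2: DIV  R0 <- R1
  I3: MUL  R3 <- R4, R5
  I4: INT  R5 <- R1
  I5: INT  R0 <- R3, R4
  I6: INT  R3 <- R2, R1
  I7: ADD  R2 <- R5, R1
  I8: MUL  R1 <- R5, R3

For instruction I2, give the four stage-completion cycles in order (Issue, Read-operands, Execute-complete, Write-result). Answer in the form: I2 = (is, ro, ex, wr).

  I1 | 1 | 2 | 10 | 11
  I2 | 12 | 13 | 21 | 22   struct: DIV busy until I1 writes@11
  I3 | 13 | 14 | 18 | 19
  I4 | 14 | 15 | 16 | 17
  I5 | 23 | 24 | 25 | 26   WAW R0: wait I2 write@22
  I6 | 27 | 28 | 29 | 30   struct: INT busy until I5 writes@26
  I7 | 28 | 29 | 31 | 32
  I8 | 29 | 31 | 35 | 36   RAW R3: wait I6 write@30

I2 = (12, 13, 21, 22)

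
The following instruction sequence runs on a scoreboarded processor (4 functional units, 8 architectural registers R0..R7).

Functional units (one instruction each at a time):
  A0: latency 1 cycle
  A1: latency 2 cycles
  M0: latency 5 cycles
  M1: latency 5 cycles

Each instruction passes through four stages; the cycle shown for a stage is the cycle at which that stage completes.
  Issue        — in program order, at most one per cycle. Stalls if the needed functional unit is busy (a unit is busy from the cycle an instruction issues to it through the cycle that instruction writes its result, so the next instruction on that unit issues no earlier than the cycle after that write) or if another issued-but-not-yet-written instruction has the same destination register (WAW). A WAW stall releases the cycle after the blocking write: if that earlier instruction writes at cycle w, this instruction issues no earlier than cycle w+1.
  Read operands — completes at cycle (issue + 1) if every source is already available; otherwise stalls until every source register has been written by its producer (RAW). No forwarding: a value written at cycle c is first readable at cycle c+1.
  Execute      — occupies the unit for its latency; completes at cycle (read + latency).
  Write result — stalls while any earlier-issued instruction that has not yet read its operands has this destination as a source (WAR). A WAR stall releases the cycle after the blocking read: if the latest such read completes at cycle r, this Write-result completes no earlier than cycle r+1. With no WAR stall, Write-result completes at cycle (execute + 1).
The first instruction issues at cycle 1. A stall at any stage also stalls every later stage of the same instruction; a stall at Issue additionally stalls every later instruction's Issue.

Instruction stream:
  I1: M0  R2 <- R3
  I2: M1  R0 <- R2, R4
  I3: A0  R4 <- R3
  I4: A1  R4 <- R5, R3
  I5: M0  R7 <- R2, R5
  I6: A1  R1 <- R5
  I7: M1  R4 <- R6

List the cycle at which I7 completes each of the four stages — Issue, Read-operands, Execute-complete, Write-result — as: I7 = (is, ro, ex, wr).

I7 = (17, 18, 23, 24)

I1  is:1  ro:2  ex:7  wr:8
I2  is:2  ro:9  ex:14  wr:15  — RAW R2: wait I1 write@8
I3  is:3  ro:4  ex:5  wr:10  — WAR R4: wait I2 read@9
I4  is:11  ro:12  ex:14  wr:15  — WAW R4: wait I3 write@10
I5  is:12  ro:13  ex:18  wr:19
I6  is:16  ro:17  ex:19  wr:20  — struct: A1 busy until I4 writes@15
I7  is:17  ro:18  ex:23  wr:24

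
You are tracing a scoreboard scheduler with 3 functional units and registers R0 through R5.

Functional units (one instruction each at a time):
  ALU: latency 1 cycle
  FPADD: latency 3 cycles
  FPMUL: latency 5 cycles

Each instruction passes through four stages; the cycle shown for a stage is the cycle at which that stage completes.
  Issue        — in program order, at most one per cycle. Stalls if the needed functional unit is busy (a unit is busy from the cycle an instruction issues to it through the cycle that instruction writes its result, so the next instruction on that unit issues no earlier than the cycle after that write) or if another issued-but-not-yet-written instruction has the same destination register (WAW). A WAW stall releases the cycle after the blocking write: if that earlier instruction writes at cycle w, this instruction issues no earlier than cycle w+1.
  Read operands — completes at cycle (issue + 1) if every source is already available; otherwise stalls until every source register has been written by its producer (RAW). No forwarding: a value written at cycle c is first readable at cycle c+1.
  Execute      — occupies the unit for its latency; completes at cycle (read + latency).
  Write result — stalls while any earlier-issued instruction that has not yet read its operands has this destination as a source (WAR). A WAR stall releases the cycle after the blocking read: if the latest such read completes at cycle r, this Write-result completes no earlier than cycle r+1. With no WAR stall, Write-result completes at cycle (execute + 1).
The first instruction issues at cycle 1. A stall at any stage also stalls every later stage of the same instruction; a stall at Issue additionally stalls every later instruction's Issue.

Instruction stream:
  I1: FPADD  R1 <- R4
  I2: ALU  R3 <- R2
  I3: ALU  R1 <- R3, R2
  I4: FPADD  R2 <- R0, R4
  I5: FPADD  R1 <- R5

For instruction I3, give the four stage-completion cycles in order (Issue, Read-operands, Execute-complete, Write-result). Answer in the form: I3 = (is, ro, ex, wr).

I3 = (7, 8, 9, 10)

I1: IS=1 RO=2 EX=5 WR=6
I2: IS=2 RO=3 EX=4 WR=5
I3: IS=7 RO=8 EX=9 WR=10  [WAW R1: wait I1 write@6]
I4: IS=8 RO=9 EX=12 WR=13
I5: IS=14 RO=15 EX=18 WR=19  [struct: FPADD busy until I4 writes@13]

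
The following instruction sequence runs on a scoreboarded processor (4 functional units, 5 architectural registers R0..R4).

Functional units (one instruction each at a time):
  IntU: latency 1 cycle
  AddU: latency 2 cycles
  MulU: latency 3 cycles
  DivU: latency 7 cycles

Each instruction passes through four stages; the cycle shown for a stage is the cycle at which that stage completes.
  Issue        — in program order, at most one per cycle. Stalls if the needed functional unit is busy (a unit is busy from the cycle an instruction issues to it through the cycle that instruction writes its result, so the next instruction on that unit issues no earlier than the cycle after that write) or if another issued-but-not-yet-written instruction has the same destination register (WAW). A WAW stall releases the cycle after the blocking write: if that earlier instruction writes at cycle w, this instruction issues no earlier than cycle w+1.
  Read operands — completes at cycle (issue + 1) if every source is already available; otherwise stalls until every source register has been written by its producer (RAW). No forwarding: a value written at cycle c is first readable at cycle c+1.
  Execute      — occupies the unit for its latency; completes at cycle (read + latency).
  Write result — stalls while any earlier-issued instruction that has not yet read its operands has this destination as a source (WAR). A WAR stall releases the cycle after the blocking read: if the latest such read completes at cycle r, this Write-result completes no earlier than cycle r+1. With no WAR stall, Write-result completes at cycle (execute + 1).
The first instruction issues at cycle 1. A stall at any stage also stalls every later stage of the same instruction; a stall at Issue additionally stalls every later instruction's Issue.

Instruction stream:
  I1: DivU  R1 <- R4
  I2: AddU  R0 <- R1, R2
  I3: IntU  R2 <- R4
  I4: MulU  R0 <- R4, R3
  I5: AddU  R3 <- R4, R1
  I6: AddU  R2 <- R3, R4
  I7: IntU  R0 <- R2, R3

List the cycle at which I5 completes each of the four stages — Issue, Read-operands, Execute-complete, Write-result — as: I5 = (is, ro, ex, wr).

c1: I1 issues→DivU
c2: I1 reads | I2 issues→AddU
c3: I3 issues→IntU
c4: I3 reads
c5: I3 exec-done
c9: I1 exec-done
c10: I1 writes R1
c11: I2 reads
c12: I3 writes R2
c13: I2 exec-done
c14: I2 writes R0
c15: I4 issues→MulU
c16: I4 reads | I5 issues→AddU
c17: I5 reads
c19: I4 exec-done | I5 exec-done
c20: I4 writes R0 | I5 writes R3
c21: I6 issues→AddU
c22: I6 reads | I7 issues→IntU
c24: I6 exec-done
c25: I6 writes R2
c26: I7 reads
c27: I7 exec-done
c28: I7 writes R0

I5 = (16, 17, 19, 20)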